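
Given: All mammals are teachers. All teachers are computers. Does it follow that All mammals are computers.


Premise 1: All mammals are teachers.
Premise 2: All teachers are computers.
Conclusion: All mammals are computers.
Barbara syllogism (AAA-1): All A are B, All B are C → All A are C.
Middle term (teachers) distributed in premise 2.

Valid


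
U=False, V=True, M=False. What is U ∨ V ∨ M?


U = False, V = True, M = False
Expression: U ∨ V ∨ M
Step 1: U ∨ V = False OR True = True
Step 2: (True) ∨ M = True OR False = True

True


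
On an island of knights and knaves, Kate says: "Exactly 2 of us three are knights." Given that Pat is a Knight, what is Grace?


Kate claims exactly 2 knights among Kate, Pat, Grace.
Given: Pat is a Knight.

Case 1: Kate is a Knight (tells truth)
  Then exactly 2 of the three are knights.
  Counting Kate, Pat: 2 knight(s) so far. Need 0 more → Grace = Knave.
Case 2: Kate is a Knave (lies)
  Then the count is NOT 2.
  If Grace = Knight, count = 2 = 2 → claim would be true, contradicts lie.
  If Grace = Knave, count = 1 ≠ 2 → lie confirmed ✓

Grace is a Knave.

Knave


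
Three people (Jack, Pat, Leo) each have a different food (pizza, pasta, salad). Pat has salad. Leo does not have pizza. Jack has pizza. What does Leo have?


From clues:
  Jack → pizza
  Pat → salad
By elimination, Leo gets the remaining.

pasta


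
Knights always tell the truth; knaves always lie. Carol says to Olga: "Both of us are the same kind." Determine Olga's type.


Carol says: "Both of us are the same kind."
Case 1: Carol is a Knight (truth-teller)
  Statement is true → they ARE the same → Olga is also a Knight
Case 2: Carol is a Knave (liar)
  Statement is false → they are NOT the same → Olga is a Knight
In both cases, Olga is a Knight.

Knight


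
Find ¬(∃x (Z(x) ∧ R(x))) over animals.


Original: ∃x (Z(x) ∧ R(x))
Rule: ¬∀→∃, ¬∃→∀, negate predicate.
Negation: ∀x (¬Z(x) ∨ ¬R(x))

∀x (¬Z(x) ∨ ¬R(x))


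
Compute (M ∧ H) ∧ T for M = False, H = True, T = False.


M = False, H = True, T = False
Step 1: M ∧ H = False AND True = False
Step 2: False ∧ T = False AND False = False
AND is true only when ALL operands are true.

False


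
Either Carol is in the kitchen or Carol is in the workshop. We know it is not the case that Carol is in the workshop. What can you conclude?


Disjunctive syllogism: P ∨ Q, ¬P ⊢ Q
Disjunction: Carol is in the kitchen ∨ Carol is in the workshop
We know it is not the case that Carol is in the workshop.
By disjunctive syllogism, the other disjunct must be true.

Carol is in the kitchen


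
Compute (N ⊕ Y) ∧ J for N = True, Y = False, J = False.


N = True, Y = False, J = False
Step 1: N ⊕ Y = True XOR False = True
Step 2: True ∧ J = True AND False = False
XOR true when exactly one of N,Y is true; then AND with J.

False


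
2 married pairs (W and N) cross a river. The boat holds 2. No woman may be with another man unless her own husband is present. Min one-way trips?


Label couples W and N.
1. WW+WN → (far: WW,WN; near: HW,HN)
2. WW ←   (far: WN; near: HW,HN,WW)
3. HW+HN → (far: HW,HN,WN; near: WW)
4. HW ←   (far: HN,WN; near: HW,WW)  — HW returns, since WW is alone on near bank
5. HW+WW → (far: all four; near: empty)
Every state respects the constraint.
Minimum trips = 5

5


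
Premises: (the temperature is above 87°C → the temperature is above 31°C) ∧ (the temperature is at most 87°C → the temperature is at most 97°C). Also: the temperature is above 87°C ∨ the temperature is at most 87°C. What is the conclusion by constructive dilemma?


Constructive dilemma: (P → Q) ∧ (R → S), P ∨ R ⊢ Q ∨ S
Premise 1: the temperature is above 87°C → the temperature is above 31°C
Premise 2: the temperature is at most 87°C → the temperature is at most 97°C
Premise 3: the temperature is above 87°C ∨ the temperature is at most 87°C
Case 1: Assuming the temperature is above 87°C, then by Premise 1, the temperature is above 31°C.
Case 2: Assuming the temperature is at most 87°C, then by Premise 2, the temperature is at most 97°C.
Since one of the temperature is above 87°C or the temperature is at most 87°C must hold, we get the temperature is above 31°C or the temperature is at most 97°C.

The temperature is above 31°C or the temperature is at most 97°C.


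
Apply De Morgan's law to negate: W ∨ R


De Morgan's law: ¬(P ∨ Q) ≡ ¬P ∧ ¬Q
¬(W ∨ R) = ¬W ∧ ¬R

¬W ∧ ¬R


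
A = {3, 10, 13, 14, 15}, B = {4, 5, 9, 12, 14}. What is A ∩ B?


A = {3, 10, 13, 14, 15}
B = {4, 5, 9, 12, 14}
Operation: intersection
Elements in both: 14

{14}


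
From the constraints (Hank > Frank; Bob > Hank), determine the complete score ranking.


Constraints: Hank > Frank; Bob > Hank
Method: at each step, the next-highest is the one remaining person who never appears on the smaller side of a constraint between remaining people.
  Step 1: remaining {Bob, Frank, Hank}; on the smaller side: {Frank, Hank} → Bob is next (Bob > Hank).
  Step 2: remaining {Frank, Hank}; on the smaller side: {Frank} → Hank is next (Hank > Frank).
  Step 3: only Frank remains → lowest.
Final ranking (highest to lowest):

Bob > Hank > Frank


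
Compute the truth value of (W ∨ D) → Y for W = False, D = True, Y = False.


W = False, D = True, Y = False
Step 1: W ∨ D = False OR True = True
Step 2: (True) → Y: false only when antecedent=True and Y=False.
Result: False

False


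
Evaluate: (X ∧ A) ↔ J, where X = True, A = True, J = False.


X = True, A = True, J = False
Step 1: X ∧ A = True AND True = True
Step 2: (True) ↔ J: true when both sides have same truth value.
Result: True ↔ False = False

False


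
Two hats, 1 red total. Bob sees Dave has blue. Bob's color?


Total red = 1, Dave = blue
Red accounted for: 0
Remaining for Bob: 1
Bob's hat is red.

red


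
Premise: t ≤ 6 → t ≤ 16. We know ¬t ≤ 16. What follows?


Modus tollens: P → Q, ¬Q ⊢ ¬P
P: t ≤ 6
Q: t ≤ 16
We have P → Q and Q is false.
By modus tollens, P must be false.

It is not the case that t ≤ 6


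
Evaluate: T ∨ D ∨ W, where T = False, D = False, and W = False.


T = False, D = False, W = False
Step 1: T ∨ D = False OR False = False
Step 2: False ∨ W = False OR False = False
OR is true when at least one operand is true.

False


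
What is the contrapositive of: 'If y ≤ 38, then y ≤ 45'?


Original: If y ≤ 38, then y ≤ 45
Contrapositive: If ¬Q, then ¬P
Negate Q: not (y ≤ 45)
Negate P: not (y ≤ 38)

If not (y ≤ 45), then not (y ≤ 38).


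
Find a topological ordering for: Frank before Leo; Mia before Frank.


Constraints: Frank before Leo; Mia before Frank
Method: repeatedly schedule the remaining task that has no remaining task required before it.
  Step 1: remaining {Leo, Mia, Frank}; every task except Mia still has a predecessor pending → schedule Mia.
  Step 2: remaining {Leo, Frank}; every task except Frank still has a predecessor pending → schedule Frank.
  Step 3: only Leo remains → schedule Leo.
Resulting order:

Mia → Frank → Leo


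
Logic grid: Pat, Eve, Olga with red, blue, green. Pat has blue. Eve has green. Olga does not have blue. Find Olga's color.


From clues:
  Pat → blue
  Eve → green
By elimination, Olga gets the remaining.

red


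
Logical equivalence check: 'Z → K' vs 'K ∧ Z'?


Expression 1: Z → K
Expression 2: K ∧ Z
Truth table (Z K | Expr1 Expr2):
  T T |   T     T
  T F |   F     F
  F T |   T     F   ← differ
  F F |   T     F   ← differ
Counterexample: Z=F, K=T gives Expr1 = T but Expr2 = F, so the expressions are NOT logically equivalent.

No


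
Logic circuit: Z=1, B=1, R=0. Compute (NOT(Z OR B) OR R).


Z OR B = 1
NOT(1) = 0
0 OR 0 = 0

0


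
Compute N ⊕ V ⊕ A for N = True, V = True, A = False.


N = True, V = True, A = False
Step 1: N ⊕ V = True XOR True = False
Step 2: False ⊕ A = False XOR False = False
XOR is true when an odd number of operands are true.

False


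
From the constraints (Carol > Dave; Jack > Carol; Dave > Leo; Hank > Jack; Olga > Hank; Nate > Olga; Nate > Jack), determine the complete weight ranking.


Constraints: Carol > Dave; Jack > Carol; Dave > Leo; Hank > Jack; Olga > Hank; Nate > Olga; Nate > Jack
Method: at each step, the next-highest is the one remaining person who never appears on the smaller side of a constraint between remaining people.
  Step 1: remaining {Jack, Nate, Dave, Hank, Carol, Olga, Leo}; on the smaller side: {Jack, Dave, Hank, Carol, Olga, Leo} → Nate is next (Nate > Olga; Nate > Jack).
  Step 2: remaining {Jack, Dave, Hank, Carol, Olga, Leo}; on the smaller side: {Jack, Dave, Hank, Carol, Leo} → Olga is next (Olga > Hank).
  Step 3: remaining {Jack, Dave, Hank, Carol, Leo}; on the smaller side: {Jack, Dave, Carol, Leo} → Hank is next (Hank > Jack).
  Step 4: remaining {Jack, Dave, Carol, Leo}; on the smaller side: {Dave, Carol, Leo} → Jack is next (Jack > Carol).
  Step 5: remaining {Dave, Carol, Leo}; on the smaller side: {Dave, Leo} → Carol is next (Carol > Dave).
  Step 6: remaining {Dave, Leo}; on the smaller side: {Leo} → Dave is next (Dave > Leo).
  Step 7: only Leo remains → lowest.
Final ranking (highest to lowest):

Nate > Olga > Hank > Jack > Carol > Dave > Leo


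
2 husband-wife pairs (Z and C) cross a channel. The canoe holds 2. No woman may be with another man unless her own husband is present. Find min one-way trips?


Label couples Z and C.
1. WZ+WC → (far: WZ,WC; near: HZ,HC)
2. WZ ←   (far: WC; near: HZ,HC,WZ)
3. HZ+HC → (far: HZ,HC,WC; near: WZ)
4. HZ ←   (far: HC,WC; near: HZ,WZ)  — HZ returns, since WZ is alone on near bank
5. HZ+WZ → (far: all four; near: empty)
Every state respects the constraint.
Minimum trips = 5

5


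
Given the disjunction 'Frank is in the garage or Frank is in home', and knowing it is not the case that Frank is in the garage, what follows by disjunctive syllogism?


Disjunctive syllogism: P ∨ Q, ¬P ⊢ Q
Disjunction: Frank is in the garage ∨ Frank is in home
We know it is not the case that Frank is in the garage.
By disjunctive syllogism, the other disjunct must be true.

Frank is in home


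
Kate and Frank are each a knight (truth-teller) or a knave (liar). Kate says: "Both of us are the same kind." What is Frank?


Kate says: "Both of us are the same kind."
Case 1: Kate is a Knight (truth-teller)
  Statement is true → they ARE the same → Frank is also a Knight
Case 2: Kate is a Knave (liar)
  Statement is false → they are NOT the same → Frank is a Knight
In both cases, Frank is a Knight.

Knight


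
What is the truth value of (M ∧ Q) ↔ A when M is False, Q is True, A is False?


M = False, Q = True, A = False
Step 1: M ∧ Q = False AND True = False
Step 2: (False) ↔ A: true when both sides have same truth value.
Result: False ↔ False = True

True


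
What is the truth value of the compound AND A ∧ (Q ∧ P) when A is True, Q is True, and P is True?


A = True, Q = True, P = True
Step 1: Q ∧ P = True AND True = True
Step 2: A ∧ True = True AND True = True
AND is true only when ALL operands are true.

True


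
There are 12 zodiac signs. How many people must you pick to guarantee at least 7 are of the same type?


Pigeonhole: to guarantee k in one of n categories, need (k-1)×n + 1.
k = 7, n = 12
Minimum = (7-1) × 12 + 1 = 6 × 12 + 1

73


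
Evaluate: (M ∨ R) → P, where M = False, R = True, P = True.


M = False, R = True, P = True
Step 1: M ∨ R = False OR True = True
Step 2: (True) → P: false only when antecedent=True and P=False.
Result: True

True


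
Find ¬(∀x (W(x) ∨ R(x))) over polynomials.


Original: ∀x (W(x) ∨ R(x))
Rule: ¬∀→∃, ¬∃→∀, negate predicate.
Negation: ∃x (¬W(x) ∧ ¬R(x))

∃x (¬W(x) ∧ ¬R(x))


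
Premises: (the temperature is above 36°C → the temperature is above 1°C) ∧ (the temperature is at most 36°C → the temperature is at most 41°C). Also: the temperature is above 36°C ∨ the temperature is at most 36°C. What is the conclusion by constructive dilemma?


Constructive dilemma: (P → Q) ∧ (R → S), P ∨ R ⊢ Q ∨ S
Premise 1: the temperature is above 36°C → the temperature is above 1°C
Premise 2: the temperature is at most 36°C → the temperature is at most 41°C
Premise 3: the temperature is above 36°C ∨ the temperature is at most 36°C
Case 1: Assuming the temperature is above 36°C, then by Premise 1, the temperature is above 1°C.
Case 2: Assuming the temperature is at most 36°C, then by Premise 2, the temperature is at most 41°C.
Since one of the temperature is above 36°C or the temperature is at most 36°C must hold, we get the temperature is above 1°C or the temperature is at most 41°C.

The temperature is above 1°C or the temperature is at most 41°C.


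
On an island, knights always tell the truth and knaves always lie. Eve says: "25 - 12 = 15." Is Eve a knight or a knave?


Statement: "25 - 12 = 15."
Actual: 25 - 12 = 13
Claimed: 15
Statement is FALSE → Eve lies → Knave

Knave


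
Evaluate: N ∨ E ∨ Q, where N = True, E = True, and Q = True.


N = True, E = True, Q = True
Step 1: N ∨ E = True OR True = True
Step 2: True ∨ Q = True OR True = True
OR is true when at least one operand is true.

True


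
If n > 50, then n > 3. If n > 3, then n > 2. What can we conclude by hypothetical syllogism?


Hypothetical syllogism: P → Q, Q → R ⊢ P → R
Premise 1: n > 50 → n > 3
Premise 2: n > 3 → n > 2
Chain the implications: the middle term (n > 3) links the two.
Conclusion: If n > 50, then n > 2.

If n > 50, then n > 2.


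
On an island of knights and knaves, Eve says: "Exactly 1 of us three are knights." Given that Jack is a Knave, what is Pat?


Eve claims exactly 1 knights among Eve, Jack, Pat.
Given: Jack is a Knave.

Case 1: Eve is a Knight (tells truth)
  Then exactly 1 of the three are knights.
  Counting Eve, Jack: 1 knight(s) so far. Need 0 more → Pat = Knave.
Case 2: Eve is a Knave (lies)
  Then the count is NOT 1.
  If Pat = Knight, count = 1 = 1 → claim would be true, contradicts lie.
  If Pat = Knave, count = 0 ≠ 1 → lie confirmed ✓

Pat is a Knave.

Knave


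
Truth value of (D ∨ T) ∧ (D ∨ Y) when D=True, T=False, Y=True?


D = True, T = False, Y = True
Expression: (D ∨ T) ∧ (D ∨ Y)
Step 1: D ∨ T = True OR False = True
Step 2: D ∨ Y = True OR True = True
Step 3: (True) ∧ (True) = True AND True = True

True


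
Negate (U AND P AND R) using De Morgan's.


De Morgan's law: ¬(P ∧ Q ∧ R) ≡ ¬P ∨ ¬Q ∨ ¬R
¬(U ∧ P ∧ R) = ¬U ∨ ¬P ∨ ¬R

¬U ∨ ¬P ∨ ¬R


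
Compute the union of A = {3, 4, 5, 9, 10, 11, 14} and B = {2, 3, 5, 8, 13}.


A = {3, 4, 5, 9, 10, 11, 14}
B = {2, 3, 5, 8, 13}
Operation: union
All elements combined: 2, 3, 4, 5, 8, 9, 10, 11, 13, 14

{2, 3, 4, 5, 8, 9, 10, 11, 13, 14}


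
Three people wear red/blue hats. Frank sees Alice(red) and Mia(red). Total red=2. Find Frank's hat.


Total red = 2, seen red = 2
Own red = 2 - 2 = 0
Frank's hat is blue.

blue


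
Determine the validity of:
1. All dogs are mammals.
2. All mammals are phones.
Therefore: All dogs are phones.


Premise 1: All dogs are mammals.
Premise 2: All mammals are phones.
Conclusion: All dogs are phones.
Barbara syllogism (AAA-1): All A are B, All B are C → All A are C.
Middle term (mammals) distributed in premise 2.

Valid


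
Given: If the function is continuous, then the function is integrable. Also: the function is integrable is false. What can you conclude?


Modus tollens: P → Q, ¬Q ⊢ ¬P
P: the function is continuous
Q: the function is integrable
We have P → Q and Q is false.
By modus tollens, P must be false.

It is not the case that the function is continuous


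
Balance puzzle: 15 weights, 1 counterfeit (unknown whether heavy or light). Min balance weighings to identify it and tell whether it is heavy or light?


Let n = 15. 30 possibilities (n weights × lighter/heavier); each weighing has 3 outcomes.
Bound for k weighings: say the first weighing puts j weights on each pan. If it tips, the 2j weighed weights remain suspects (each with a known direction) and k-1 weighings give 3^(k-1) outcomes; 3^(k-1) is odd, so 2j ≤ 3^(k-1) - 1. If it balances, the n - 2j unweighed weights remain with direction unknown: 2(n - 2j) ≤ 3^(k-1) - 1 by the same parity argument. Adding, n ≤ (3^(k-1) - 1) + (3^(k-1) - 1)/2 = (3^k - 3)/2, and the classical three-group strategy achieves this (3 weights in 2 weighings, 12 in 3, 39 in 4, 120 in 5).
So we need the smallest k with (3^k - 3)/2 ≥ 15.
k = 3: (3^3 - 3)/2 = 12 < 15 ✗
k = 4: (3^4 - 3)/2 = 39 ≥ 15 ✓

4


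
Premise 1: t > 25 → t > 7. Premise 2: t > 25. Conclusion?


Modus ponens: P → Q, P ⊢ Q
P: t > 25
Q: t > 7
We have P → Q and P is true.
By modus ponens, Q must be true.

t > 7


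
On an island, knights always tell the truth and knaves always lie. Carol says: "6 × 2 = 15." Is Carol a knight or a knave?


Statement: "6 × 2 = 15."
Actual: 6 × 2 = 12
Claimed: 15
Statement is FALSE → Carol lies → Knave

Knave


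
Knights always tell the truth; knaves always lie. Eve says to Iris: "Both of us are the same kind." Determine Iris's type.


Eve says: "Both of us are the same kind."
Case 1: Eve is a Knight (truth-teller)
  Statement is true → they ARE the same → Iris is also a Knight
Case 2: Eve is a Knave (liar)
  Statement is false → they are NOT the same → Iris is a Knight
In both cases, Iris is a Knight.

Knight


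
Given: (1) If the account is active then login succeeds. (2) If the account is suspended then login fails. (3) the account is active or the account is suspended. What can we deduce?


Constructive dilemma: (P → Q) ∧ (R → S), P ∨ R ⊢ Q ∨ S
Premise 1: the account is active → login succeeds
Premise 2: the account is suspended → login fails
Premise 3: the account is active ∨ the account is suspended
Case 1: Assuming the account is active, then by Premise 1, login succeeds.
Case 2: Assuming the account is suspended, then by Premise 2, login fails.
Since one of the account is active or the account is suspended must hold, we get login succeeds or login fails.

Login succeeds or login fails.


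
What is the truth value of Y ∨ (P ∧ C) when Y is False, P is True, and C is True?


Y = False, P = True, C = True
Step 1: P ∧ C = True AND True = True
Step 2: Y ∨ True = False OR True = True
AND evaluated first (higher precedence); then OR applied.

True


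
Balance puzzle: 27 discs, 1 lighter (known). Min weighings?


Each weighing has 3 outcomes (left heavy / balance / right heavy), so k weighings distinguish at most 3^k cases; splitting into three near-equal groups achieves this.
Need 3^k ≥ 27: 3^2 = 9 < 27 ≤ 3^3 = 27
k = ⌈log₃(27)⌉ = 3

3


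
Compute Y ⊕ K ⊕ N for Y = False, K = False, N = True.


Y = False, K = False, N = True
Step 1: Y ⊕ K = False XOR False = False
Step 2: False ⊕ N = False XOR True = True
XOR is true when an odd number of operands are true.

True


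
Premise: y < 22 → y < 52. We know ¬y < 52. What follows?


Modus tollens: P → Q, ¬Q ⊢ ¬P
P: y < 22
Q: y < 52
We have P → Q and Q is false.
By modus tollens, P must be false.

It is not the case that y < 22


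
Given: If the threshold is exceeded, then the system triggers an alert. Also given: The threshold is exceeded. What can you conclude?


Modus ponens: P → Q, P ⊢ Q
P: the threshold is exceeded
Q: the system triggers an alert
We have P → Q and P is true.
By modus ponens, Q must be true.

The system triggers an alert


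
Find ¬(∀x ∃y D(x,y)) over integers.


Original: ∀x ∃y D(x,y)
Rule: ¬∀→∃, ¬∃→∀, negate predicate.
Negation: ∃x ∀y ¬D(x,y)

∃x ∀y ¬D(x,y)


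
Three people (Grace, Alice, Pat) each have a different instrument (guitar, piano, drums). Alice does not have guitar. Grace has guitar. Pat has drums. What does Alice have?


From clues:
  Pat → drums
  Grace → guitar
By elimination, Alice gets the remaining.

piano


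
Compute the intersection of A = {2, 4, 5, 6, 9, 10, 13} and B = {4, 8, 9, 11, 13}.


A = {2, 4, 5, 6, 9, 10, 13}
B = {4, 8, 9, 11, 13}
Operation: intersection
Elements in both: 4, 9, 13

{4, 9, 13}


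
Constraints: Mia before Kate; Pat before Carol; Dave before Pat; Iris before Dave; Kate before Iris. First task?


Constraints: Mia before Kate; Pat before Carol; Dave before Pat; Iris before Dave; Kate before Iris
The first task can have nothing scheduled before it, so it must never appear on the right of a 'before'.
Tasks appearing after some 'before': Kate, Carol, Pat, Dave, Iris.
The only task not in that list is Mia → it is first.

Mia


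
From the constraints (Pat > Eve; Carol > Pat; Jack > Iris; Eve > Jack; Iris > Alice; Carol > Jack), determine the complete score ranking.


Constraints: Pat > Eve; Carol > Pat; Jack > Iris; Eve > Jack; Iris > Alice; Carol > Jack
Method: at each step, the next-highest is the one remaining person who never appears on the smaller side of a constraint between remaining people.
  Step 1: remaining {Carol, Pat, Alice, Eve, Jack, Iris}; on the smaller side: {Pat, Alice, Eve, Jack, Iris} → Carol is next (Carol > Pat; Carol > Jack).
  Step 2: remaining {Pat, Alice, Eve, Jack, Iris}; on the smaller side: {Alice, Eve, Jack, Iris} → Pat is next (Pat > Eve).
  Step 3: remaining {Alice, Eve, Jack, Iris}; on the smaller side: {Alice, Jack, Iris} → Eve is next (Eve > Jack).
  Step 4: remaining {Alice, Jack, Iris}; on the smaller side: {Alice, Iris} → Jack is next (Jack > Iris).
  Step 5: remaining {Alice, Iris}; on the smaller side: {Alice} → Iris is next (Iris > Alice).
  Step 6: only Alice remains → lowest.
Final ranking (highest to lowest):

Carol > Pat > Eve > Jack > Iris > Alice


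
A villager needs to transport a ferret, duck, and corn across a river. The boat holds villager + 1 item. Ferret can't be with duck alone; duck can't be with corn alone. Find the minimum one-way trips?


1. villager+duck → 2. villager ← 3. villager+ferret → 4. villager+duck ← 5. villager+corn → 6. villager ← 7. villager+duck →
Minimum trips = 7

7


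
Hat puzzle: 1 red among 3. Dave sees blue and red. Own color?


Total red = 1, seen red = 1
Own red = 1 - 1 = 0
Dave's hat is blue.

blue


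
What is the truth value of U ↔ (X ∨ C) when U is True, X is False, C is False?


U = True, X = False, C = False
Step 1: X ∨ C = False OR False = False
Step 2: U ↔ (False): true when both sides have same truth value.
Result: True ↔ False = False

False


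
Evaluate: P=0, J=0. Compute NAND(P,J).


P AND J = 0
NOT(0) = 1

1


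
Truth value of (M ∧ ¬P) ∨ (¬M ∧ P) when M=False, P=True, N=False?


M = False, P = True, N = False
Expression: (M ∧ ¬P) ∨ (¬M ∧ P)
Step 1: ¬P = NOT True = False
Step 2: M ∧ ¬P = False AND False = False
Step 3: ¬M = NOT False = True
Step 4: ¬M ∧ P = True AND True = True
Step 5: (False) ∨ (True) = False OR True = True

True


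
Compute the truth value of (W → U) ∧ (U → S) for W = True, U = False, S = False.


W = True, U = False, S = False
Step 1: W → U is false only when W=True and U=False. Result: False
Step 2: U → S is false only when U=True and S=False. Result: True
Step 3: False ∧ True = False

False


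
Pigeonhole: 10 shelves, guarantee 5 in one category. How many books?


Pigeonhole: to guarantee k in one of n categories, need (k-1)×n + 1.
k = 5, n = 10
Minimum = (5-1) × 10 + 1 = 4 × 10 + 1

41


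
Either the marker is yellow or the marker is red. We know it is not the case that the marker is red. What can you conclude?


Disjunctive syllogism: P ∨ Q, ¬P ⊢ Q
Disjunction: the marker is yellow ∨ the marker is red
We know it is not the case that the marker is red.
By disjunctive syllogism, the other disjunct must be true.

The marker is yellow


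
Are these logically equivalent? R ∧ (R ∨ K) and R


Expression 1: R ∧ (R ∨ K)
Expression 2: R
Truth table (R K | Expr1 Expr2):
  T T |   T     T
  T F |   T     T
  F T |   F     F
  F F |   F     F
All 4 rows agree, so the expressions are logically equivalent.

Yes


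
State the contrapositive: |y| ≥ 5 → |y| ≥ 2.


Original: If |y| ≥ 5, then |y| ≥ 2
Contrapositive: If ¬Q, then ¬P
Negate Q: not (|y| ≥ 2)
Negate P: not (|y| ≥ 5)

If not (|y| ≥ 2), then not (|y| ≥ 5).


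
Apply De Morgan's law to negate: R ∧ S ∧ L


De Morgan's law: ¬(P ∧ Q ∧ R) ≡ ¬P ∨ ¬Q ∨ ¬R
¬(R ∧ S ∧ L) = ¬R ∨ ¬S ∨ ¬L

¬R ∨ ¬S ∨ ¬L


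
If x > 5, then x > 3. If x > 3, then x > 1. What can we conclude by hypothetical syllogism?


Hypothetical syllogism: P → Q, Q → R ⊢ P → R
Premise 1: x > 5 → x > 3
Premise 2: x > 3 → x > 1
Chain the implications: the middle term (x > 3) links the two.
Conclusion: If x > 5, then x > 1.

If x > 5, then x > 1.


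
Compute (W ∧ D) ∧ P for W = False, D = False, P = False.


W = False, D = False, P = False
Step 1: W ∧ D = False AND False = False
Step 2: False ∧ P = False AND False = False
AND is true only when ALL operands are true.

False


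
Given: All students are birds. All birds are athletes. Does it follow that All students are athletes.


Premise 1: All students are birds.
Premise 2: All birds are athletes.
Conclusion: All students are athletes.
Barbara syllogism (AAA-1): All A are B, All B are C → All A are C.
Middle term (birds) distributed in premise 2.

Valid


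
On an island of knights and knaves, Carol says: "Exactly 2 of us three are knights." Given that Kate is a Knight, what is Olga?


Carol claims exactly 2 knights among Carol, Kate, Olga.
Given: Kate is a Knight.

Case 1: Carol is a Knight (tells truth)
  Then exactly 2 of the three are knights.
  Counting Carol, Kate: 2 knight(s) so far. Need 0 more → Olga = Knave.
Case 2: Carol is a Knave (lies)
  Then the count is NOT 2.
  If Olga = Knight, count = 2 = 2 → claim would be true, contradicts lie.
  If Olga = Knave, count = 1 ≠ 2 → lie confirmed ✓

Olga is a Knave.

Knave


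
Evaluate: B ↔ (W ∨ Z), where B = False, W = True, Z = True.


B = False, W = True, Z = True
Step 1: W ∨ Z = True OR True = True
Step 2: B ↔ (True): true when both sides have same truth value.
Result: False ↔ True = False

False


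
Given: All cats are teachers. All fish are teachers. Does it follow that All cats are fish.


Premise 1: All cats are teachers.
Premise 2: All fish are teachers.
Conclusion: All cats are fish.
Fallacy: undistributed middle. teachers is predicate in both.
Counterexample: cats and fish could be disjoint subsets of teachers.

Invalid


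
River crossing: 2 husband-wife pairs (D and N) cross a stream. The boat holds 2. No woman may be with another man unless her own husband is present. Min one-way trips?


Label couples D and N.
1. WD+WN → (far: WD,WN; near: HD,HN)
2. WD ←   (far: WN; near: HD,HN,WD)
3. HD+HN → (far: HD,HN,WN; near: WD)
4. HD ←   (far: HN,WN; near: HD,WD)  — HD returns, since WD is alone on near bank
5. HD+WD → (far: all four; near: empty)
Every state respects the constraint.
Minimum trips = 5

5


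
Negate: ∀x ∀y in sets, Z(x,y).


Original: ∀x ∀y Z(x,y)
Rule: ¬∀→∃, ¬∃→∀, negate predicate.
Negation: ∃x ∃y ¬Z(x,y)

∃x ∃y ¬Z(x,y)


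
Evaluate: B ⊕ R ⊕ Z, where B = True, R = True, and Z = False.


B = True, R = True, Z = False
Step 1: B ⊕ R = True XOR True = False
Step 2: False ⊕ Z = False XOR False = False
XOR is true when an odd number of operands are true.

False


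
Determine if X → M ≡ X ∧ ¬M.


Expression 1: X → M
Expression 2: X ∧ ¬M
Truth table (X M | Expr1 Expr2):
  T T |   T     F   ← differ
  T F |   F     T   ← differ
  F T |   T     F   ← differ
  F F |   T     F   ← differ
Counterexample: X=T, M=T gives Expr1 = T but Expr2 = F, so the expressions are NOT logically equivalent.

No


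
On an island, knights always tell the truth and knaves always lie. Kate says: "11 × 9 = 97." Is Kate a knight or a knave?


Statement: "11 × 9 = 97."
Actual: 11 × 9 = 99
Claimed: 97
Statement is FALSE → Kate lies → Knave

Knave


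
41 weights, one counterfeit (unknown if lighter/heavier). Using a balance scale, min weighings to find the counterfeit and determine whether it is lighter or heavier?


Let n = 41. 82 possibilities (n weights × lighter/heavier); each weighing has 3 outcomes.
Bound for k weighings: say the first weighing puts j weights on each pan. If it tips, the 2j weighed weights remain suspects (each with a known direction) and k-1 weighings give 3^(k-1) outcomes; 3^(k-1) is odd, so 2j ≤ 3^(k-1) - 1. If it balances, the n - 2j unweighed weights remain with direction unknown: 2(n - 2j) ≤ 3^(k-1) - 1 by the same parity argument. Adding, n ≤ (3^(k-1) - 1) + (3^(k-1) - 1)/2 = (3^k - 3)/2, and the classical three-group strategy achieves this (3 weights in 2 weighings, 12 in 3, 39 in 4, 120 in 5).
So we need the smallest k with (3^k - 3)/2 ≥ 41.
k = 4: (3^4 - 3)/2 = 39 < 41 ✗
k = 5: (3^5 - 3)/2 = 120 ≥ 41 ✓

5


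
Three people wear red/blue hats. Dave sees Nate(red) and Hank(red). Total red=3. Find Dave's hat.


Total red = 3, seen red = 2
Own red = 3 - 2 = 1
Dave's hat is red.

red


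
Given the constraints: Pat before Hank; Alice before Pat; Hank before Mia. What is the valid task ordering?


Constraints: Pat before Hank; Alice before Pat; Hank before Mia
Method: repeatedly schedule the remaining task that has no remaining task required before it.
  Step 1: remaining {Pat, Alice, Mia, Hank}; every task except Alice still has a predecessor pending → schedule Alice.
  Step 2: remaining {Pat, Mia, Hank}; every task except Pat still has a predecessor pending → schedule Pat.
  Step 3: remaining {Mia, Hank}; every task except Hank still has a predecessor pending → schedule Hank.
  Step 4: only Mia remains → schedule Mia.
Resulting order:

Alice → Pat → Hank → Mia


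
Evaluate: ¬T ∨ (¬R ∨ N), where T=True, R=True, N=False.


T = True, R = True, N = False
Expression: ¬T ∨ (¬R ∨ N)
Step 1: ¬R = NOT True = False
Step 2: ¬R ∨ N = False OR False = False
Step 3: ¬T = NOT True = False
Step 4: (False) ∨ (False) = False OR False = False

False


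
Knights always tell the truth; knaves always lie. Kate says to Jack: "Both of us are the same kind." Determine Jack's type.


Kate says: "Both of us are the same kind."
Case 1: Kate is a Knight (truth-teller)
  Statement is true → they ARE the same → Jack is also a Knight
Case 2: Kate is a Knave (liar)
  Statement is false → they are NOT the same → Jack is a Knight
In both cases, Jack is a Knight.

Knight


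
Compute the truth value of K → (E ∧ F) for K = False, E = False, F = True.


K = False, E = False, F = True
Step 1: E ∧ F = False AND True = False
Step 2: K → (False): false only when K=True and consequent=False.
Result: True

True


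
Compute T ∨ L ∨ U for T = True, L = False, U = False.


T = True, L = False, U = False
Step 1: T ∨ L = True OR False = True
Step 2: True ∨ U = True OR False = True
OR is true when at least one operand is true.

True


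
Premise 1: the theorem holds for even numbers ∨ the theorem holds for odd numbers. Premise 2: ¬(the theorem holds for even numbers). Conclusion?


Disjunctive syllogism: P ∨ Q, ¬P ⊢ Q
Disjunction: the theorem holds for even numbers ∨ the theorem holds for odd numbers
We know it is not the case that the theorem holds for even numbers.
By disjunctive syllogism, the other disjunct must be true.

The theorem holds for odd numbers


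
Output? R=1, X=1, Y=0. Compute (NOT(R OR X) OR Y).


R OR X = 1
NOT(1) = 0
0 OR 0 = 0

0


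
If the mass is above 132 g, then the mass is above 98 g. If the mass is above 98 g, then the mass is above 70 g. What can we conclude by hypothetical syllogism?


Hypothetical syllogism: P → Q, Q → R ⊢ P → R
Premise 1: the mass is above 132 g → the mass is above 98 g
Premise 2: the mass is above 98 g → the mass is above 70 g
Chain the implications: the middle term (the mass is above 98 g) links the two.
Conclusion: If the mass is above 132 g, then the mass is above 70 g.

If the mass is above 132 g, then the mass is above 70 g.


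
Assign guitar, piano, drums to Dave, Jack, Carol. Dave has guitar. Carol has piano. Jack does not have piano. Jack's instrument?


From clues:
  Carol → piano
  Dave → guitar
By elimination, Jack gets the remaining.

drums


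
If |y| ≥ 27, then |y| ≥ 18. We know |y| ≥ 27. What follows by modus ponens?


Modus ponens: P → Q, P ⊢ Q
P: |y| ≥ 27
Q: |y| ≥ 18
We have P → Q and P is true.
By modus ponens, Q must be true.

|y| ≥ 18


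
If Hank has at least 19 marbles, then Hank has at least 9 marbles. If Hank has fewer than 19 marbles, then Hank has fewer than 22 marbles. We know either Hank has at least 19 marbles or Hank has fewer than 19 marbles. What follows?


Constructive dilemma: (P → Q) ∧ (R → S), P ∨ R ⊢ Q ∨ S
Premise 1: Hank has at least 19 marbles → Hank has at least 9 marbles
Premise 2: Hank has fewer than 19 marbles → Hank has fewer than 22 marbles
Premise 3: Hank has at least 19 marbles ∨ Hank has fewer than 19 marbles
Case 1: Assuming Hank has at least 19 marbles, then by Premise 1, Hank has at least 9 marbles.
Case 2: Assuming Hank has fewer than 19 marbles, then by Premise 2, Hank has fewer than 22 marbles.
Since one of Hank has at least 19 marbles or Hank has fewer than 19 marbles must hold, we get Hank has at least 9 marbles or Hank has fewer than 22 marbles.

Hank has at least 9 marbles or Hank has fewer than 22 marbles.


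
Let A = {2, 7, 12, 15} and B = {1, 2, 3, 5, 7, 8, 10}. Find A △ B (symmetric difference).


A = {2, 7, 12, 15}
B = {1, 2, 3, 5, 7, 8, 10}
Operation: symmetric difference
In A only: [12, 15], in B only: [1, 3, 5, 8, 10]

{1, 3, 5, 8, 10, 12, 15}


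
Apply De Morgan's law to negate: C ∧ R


De Morgan's law: ¬(P ∧ Q) ≡ ¬P ∨ ¬Q
¬(C ∧ R) = ¬C ∨ ¬R

¬C ∨ ¬R


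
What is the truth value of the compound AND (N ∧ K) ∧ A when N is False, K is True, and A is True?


N = False, K = True, A = True
Step 1: N ∧ K = False AND True = False
Step 2: False ∧ A = False AND True = False
AND is true only when ALL operands are true.

False


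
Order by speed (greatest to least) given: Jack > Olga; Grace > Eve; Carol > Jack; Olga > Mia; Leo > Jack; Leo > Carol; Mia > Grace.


Constraints: Jack > Olga; Grace > Eve; Carol > Jack; Olga > Mia; Leo > Jack; Leo > Carol; Mia > Grace
Method: at each step, the next-highest is the one remaining person who never appears on the smaller side of a constraint between remaining people.
  Step 1: remaining {Mia, Leo, Carol, Jack, Olga, Eve, Grace}; on the smaller side: {Mia, Carol, Jack, Olga, Eve, Grace} → Leo is next (Leo > Jack; Leo > Carol).
  Step 2: remaining {Mia, Carol, Jack, Olga, Eve, Grace}; on the smaller side: {Mia, Jack, Olga, Eve, Grace} → Carol is next (Carol > Jack).
  Step 3: remaining {Mia, Jack, Olga, Eve, Grace}; on the smaller side: {Mia, Olga, Eve, Grace} → Jack is next (Jack > Olga).
  Step 4: remaining {Mia, Olga, Eve, Grace}; on the smaller side: {Mia, Eve, Grace} → Olga is next (Olga > Mia).
  Step 5: remaining {Mia, Eve, Grace}; on the smaller side: {Eve, Grace} → Mia is next (Mia > Grace).
  Step 6: remaining {Eve, Grace}; on the smaller side: {Eve} → Grace is next (Grace > Eve).
  Step 7: only Eve remains → lowest.
Final ranking (highest to lowest):

Leo > Carol > Jack > Olga > Mia > Grace > Eve


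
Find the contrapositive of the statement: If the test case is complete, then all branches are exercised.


Original: If the test case is complete, then all branches are exercised
Contrapositive: If ¬Q, then ¬P
Negate Q: not (all branches are exercised)
Negate P: not (the test case is complete)

If not (all branches are exercised), then not (the test case is complete).


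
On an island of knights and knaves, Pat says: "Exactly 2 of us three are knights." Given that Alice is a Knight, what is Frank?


Pat claims exactly 2 knights among Pat, Alice, Frank.
Given: Alice is a Knight.

Case 1: Pat is a Knight (tells truth)
  Then exactly 2 of the three are knights.
  Counting Pat, Alice: 2 knight(s) so far. Need 0 more → Frank = Knave.
Case 2: Pat is a Knave (lies)
  Then the count is NOT 2.
  If Frank = Knight, count = 2 = 2 → claim would be true, contradicts lie.
  If Frank = Knave, count = 1 ≠ 2 → lie confirmed ✓

Frank is a Knave.

Knave


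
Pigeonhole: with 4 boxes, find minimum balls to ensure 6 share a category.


Pigeonhole: to guarantee k in one of n categories, need (k-1)×n + 1.
k = 6, n = 4
Minimum = (6-1) × 4 + 1 = 5 × 4 + 1

21


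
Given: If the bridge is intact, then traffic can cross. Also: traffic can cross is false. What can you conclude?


Modus tollens: P → Q, ¬Q ⊢ ¬P
P: the bridge is intact
Q: traffic can cross
We have P → Q and Q is false.
By modus tollens, P must be false.

It is not the case that the bridge is intact


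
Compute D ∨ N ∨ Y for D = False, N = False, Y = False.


D = False, N = False, Y = False
Step 1: D ∨ N = False OR False = False
Step 2: False ∨ Y = False OR False = False
OR is true when at least one operand is true.

False


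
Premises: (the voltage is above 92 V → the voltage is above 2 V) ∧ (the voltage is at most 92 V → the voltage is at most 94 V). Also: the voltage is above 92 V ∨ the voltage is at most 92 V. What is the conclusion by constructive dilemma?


Constructive dilemma: (P → Q) ∧ (R → S), P ∨ R ⊢ Q ∨ S
Premise 1: the voltage is above 92 V → the voltage is above 2 V
Premise 2: the voltage is at most 92 V → the voltage is at most 94 V
Premise 3: the voltage is above 92 V ∨ the voltage is at most 92 V
Case 1: Assuming the voltage is above 92 V, then by Premise 1, the voltage is above 2 V.
Case 2: Assuming the voltage is at most 92 V, then by Premise 2, the voltage is at most 94 V.
Since one of the voltage is above 92 V or the voltage is at most 92 V must hold, we get the voltage is above 2 V or the voltage is at most 94 V.

The voltage is above 2 V or the voltage is at most 94 V.


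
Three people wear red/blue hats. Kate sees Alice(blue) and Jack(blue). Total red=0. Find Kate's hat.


Total red = 0, seen red = 0
Own red = 0 - 0 = 0
Kate's hat is blue.

blue


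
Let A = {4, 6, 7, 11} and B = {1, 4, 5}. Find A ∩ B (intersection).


A = {4, 6, 7, 11}
B = {1, 4, 5}
Operation: intersection
Elements in both: 4

{4}


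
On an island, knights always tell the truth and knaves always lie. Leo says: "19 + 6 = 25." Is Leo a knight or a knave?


Statement: "19 + 6 = 25."
Actual: 19 + 6 = 25
Claimed: 25
Statement is TRUE → Leo tells the truth → Knight

Knight


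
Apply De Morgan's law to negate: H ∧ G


De Morgan's law: ¬(P ∧ Q) ≡ ¬P ∨ ¬Q
¬(H ∧ G) = ¬H ∨ ¬G

¬H ∨ ¬G


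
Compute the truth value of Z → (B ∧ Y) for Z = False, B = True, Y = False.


Z = False, B = True, Y = False
Step 1: B ∧ Y = True AND False = False
Step 2: Z → (False): false only when Z=True and consequent=False.
Result: True

True


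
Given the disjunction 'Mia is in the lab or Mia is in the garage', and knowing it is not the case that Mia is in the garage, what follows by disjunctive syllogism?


Disjunctive syllogism: P ∨ Q, ¬P ⊢ Q
Disjunction: Mia is in the lab ∨ Mia is in the garage
We know it is not the case that Mia is in the garage.
By disjunctive syllogism, the other disjunct must be true.

Mia is in the lab
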